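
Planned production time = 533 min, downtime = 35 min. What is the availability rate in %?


Formula: Availability = (Planned Time - Downtime) / Planned Time * 100
Uptime = 533 - 35 = 498 min
Availability = 498 / 533 * 100 = 93.4%

93.4%


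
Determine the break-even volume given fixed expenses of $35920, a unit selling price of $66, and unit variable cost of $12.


Formula: BEQ = Fixed Costs / (Price - Variable Cost)
Contribution margin = $66 - $12 = $54/unit
BEQ = ceil($35920 / $54/unit) = ceil(665.19) = 666 units

666 units


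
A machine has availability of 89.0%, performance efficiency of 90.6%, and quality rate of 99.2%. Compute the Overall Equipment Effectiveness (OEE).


Formula: OEE = Availability * Performance * Quality / 10000
A * P = 89.0% * 90.6% / 100 = 80.63%
OEE = 80.63% * 99.2% / 100 = 80.0%

80.0%


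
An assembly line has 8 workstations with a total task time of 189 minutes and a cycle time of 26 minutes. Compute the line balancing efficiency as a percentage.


Formula: Efficiency = Sum of Task Times / (N_stations * CT) * 100
Total station capacity = 8 stations * 26 min = 208 min
Efficiency = 189 / 208 * 100 = 90.9%

90.9%


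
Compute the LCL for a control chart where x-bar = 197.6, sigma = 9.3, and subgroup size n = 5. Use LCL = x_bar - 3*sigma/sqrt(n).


LCL = 197.6 - 3 * 9.3 / sqrt(5)

185.12


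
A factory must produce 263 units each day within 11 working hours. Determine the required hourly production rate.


Formula: Production Rate = Daily Demand / Available Hours
Rate = 263 units/day / 11 hours/day
Rate = 23.9 units/hour

23.9 units/hour


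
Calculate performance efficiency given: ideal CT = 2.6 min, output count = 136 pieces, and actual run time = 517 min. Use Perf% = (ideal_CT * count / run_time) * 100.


Formula: Performance = (Ideal CT * Total Count) / Run Time * 100
Ideal output time = 2.6 * 136 = 353.6 min
Performance = 353.6 / 517 * 100 = 68.4%

68.4%


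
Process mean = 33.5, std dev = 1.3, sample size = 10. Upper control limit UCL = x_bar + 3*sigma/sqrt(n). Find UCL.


UCL = 33.5 + 3 * 1.3 / sqrt(10)

34.73


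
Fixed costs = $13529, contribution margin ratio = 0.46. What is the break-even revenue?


Formula: BER = Fixed Costs / Contribution Margin Ratio
BER = $13529 / 0.46
BER = $29410.87 (to the nearest cent)

$29410.87


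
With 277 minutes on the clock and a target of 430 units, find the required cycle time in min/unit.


Formula: CT = Available Time / Number of Units
CT = 277 min / 430 units
CT = 0.64 min/unit

0.64 min/unit


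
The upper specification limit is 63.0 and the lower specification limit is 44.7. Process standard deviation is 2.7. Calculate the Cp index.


Cp = (63.0 - 44.7) / (6 * 2.7)

1.13


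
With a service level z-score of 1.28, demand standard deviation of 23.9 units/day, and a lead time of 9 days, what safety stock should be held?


Formula: SS = z * sigma_d * sqrt(LT)
sqrt(LT) = sqrt(9) = 3.0
SS = 1.28 * 23.9 * 3.0
SS = 91.8 units

91.8 units


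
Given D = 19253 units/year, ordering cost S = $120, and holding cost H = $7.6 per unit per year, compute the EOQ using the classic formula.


Formula: EOQ = sqrt(2 * D * S / H)
Numerator: 2 * 19253 * 120 = 4620720
2DS/H = 4620720 / 7.6 = 607989.5
EOQ = sqrt(607989.5) = 779.7 units

779.7 units


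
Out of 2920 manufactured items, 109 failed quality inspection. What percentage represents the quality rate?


Formula: Quality Rate = Good Pieces / Total Pieces * 100
Good pieces = 2920 - 109 = 2811
QR = 2811 / 2920 * 100 = 96.3%

96.3%


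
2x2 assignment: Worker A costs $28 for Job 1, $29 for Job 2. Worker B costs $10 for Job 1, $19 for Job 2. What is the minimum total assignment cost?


Option 1: A->1 + B->2 = $28 + $19 = $47
Option 2: A->2 + B->1 = $29 + $10 = $39
Min cost = min($47, $39) = $39

$39


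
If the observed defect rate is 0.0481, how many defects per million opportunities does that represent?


DPMO = defect_rate * 1000000 = 0.0481 * 1000000

48100


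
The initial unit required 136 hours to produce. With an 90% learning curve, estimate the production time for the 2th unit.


Formula: T_n = T_1 * (learning_rate)^(log2(n)) where learning_rate = rate/100
Doublings = log2(2) = 1
T_n = 136 * 0.9^1
T_n = 136 * 0.9 = 122.4 hours

122.4 hours


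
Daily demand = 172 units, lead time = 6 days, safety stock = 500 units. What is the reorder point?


Formula: ROP = (Daily Demand * Lead Time) + Safety Stock
Demand during lead time = 172 * 6 = 1032 units
ROP = 1032 + 500 = 1532 units

1532 units


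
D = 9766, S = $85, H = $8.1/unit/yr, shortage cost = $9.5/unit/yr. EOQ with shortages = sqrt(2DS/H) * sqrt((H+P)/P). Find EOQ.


Formula: EOQ* = sqrt(2DS/H) * sqrt((H+P)/P)
Base EOQ = sqrt(2*9766*85/8.1) = 452.73 units
Correction = sqrt((8.1+9.5)/9.5) = 1.36111
EOQ* = 452.73 * 1.36111 = 616.2 units

616.2 units


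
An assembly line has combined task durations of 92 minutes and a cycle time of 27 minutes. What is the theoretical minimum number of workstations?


Formula: N_min = ceil(Sum of Task Times / Cycle Time)
N_min = ceil(92 min / 27 min) = ceil(3.4074)
N_min = 4 stations

4


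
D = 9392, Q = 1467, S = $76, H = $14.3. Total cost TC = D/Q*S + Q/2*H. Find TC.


TC = 9392/1467 * 76 + 1467/2 * 14.3

$10975.62


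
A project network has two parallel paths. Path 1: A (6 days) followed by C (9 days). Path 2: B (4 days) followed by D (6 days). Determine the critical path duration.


Path 1 = 6 + 9 = 15 days
Path 2 = 4 + 6 = 10 days
Duration = max(15, 10) = 15 days

15 days


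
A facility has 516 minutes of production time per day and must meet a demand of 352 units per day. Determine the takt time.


Formula: Takt Time = Available Production Time / Customer Demand
Takt = 516 min/day / 352 units/day
Takt = 1.47 min/unit

1.47 min/unit


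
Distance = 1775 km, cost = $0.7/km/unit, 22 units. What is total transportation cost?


TC = dist * cost * units = 1775 * 0.7 * 22 = $27335.00

$27335.00


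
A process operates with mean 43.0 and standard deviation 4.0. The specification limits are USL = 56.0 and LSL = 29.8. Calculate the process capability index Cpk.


Cpu = (56.0 - 43.0) / (3 * 4.0) = 1.08
Cpl = (43.0 - 29.8) / (3 * 4.0) = 1.1
Cpk = min(1.08, 1.1) = 1.08

1.08


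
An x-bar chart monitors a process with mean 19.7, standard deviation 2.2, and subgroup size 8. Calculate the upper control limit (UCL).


UCL = 19.7 + 3 * 2.2 / sqrt(8)

22.03


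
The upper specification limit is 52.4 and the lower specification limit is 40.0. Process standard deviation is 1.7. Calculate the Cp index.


Cp = (52.4 - 40.0) / (6 * 1.7)

1.22


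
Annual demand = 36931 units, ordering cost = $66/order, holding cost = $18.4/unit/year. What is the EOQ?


Formula: EOQ = sqrt(2 * D * S / H)
Numerator: 2 * 36931 * 66 = 4874892
2DS/H = 4874892 / 18.4 = 264939.8
EOQ = sqrt(264939.8) = 514.7 units

514.7 units


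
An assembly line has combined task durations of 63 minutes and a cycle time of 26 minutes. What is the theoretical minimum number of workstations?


Formula: N_min = ceil(Sum of Task Times / Cycle Time)
N_min = ceil(63 min / 26 min) = ceil(2.4231)
N_min = 3 stations

3


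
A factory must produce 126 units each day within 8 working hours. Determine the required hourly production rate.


Formula: Production Rate = Daily Demand / Available Hours
Rate = 126 units/day / 8 hours/day
Rate = 15.8 units/hour

15.8 units/hour


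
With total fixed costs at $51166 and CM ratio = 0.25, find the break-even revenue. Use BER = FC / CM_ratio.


Formula: BER = Fixed Costs / Contribution Margin Ratio
BER = $51166 / 0.25
BER = $204664.00 (to the nearest cent)

$204664.00


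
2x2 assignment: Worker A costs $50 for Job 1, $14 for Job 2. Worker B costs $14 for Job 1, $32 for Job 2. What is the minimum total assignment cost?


Option 1: A->1 + B->2 = $50 + $32 = $82
Option 2: A->2 + B->1 = $14 + $14 = $28
Min cost = min($82, $28) = $28

$28


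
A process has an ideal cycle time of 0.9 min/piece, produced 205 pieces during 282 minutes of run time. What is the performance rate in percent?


Formula: Performance = (Ideal CT * Total Count) / Run Time * 100
Ideal output time = 0.9 * 205 = 184.5 min
Performance = 184.5 / 282 * 100 = 65.4%

65.4%


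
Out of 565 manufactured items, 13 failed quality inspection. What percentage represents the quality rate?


Formula: Quality Rate = Good Pieces / Total Pieces * 100
Good pieces = 565 - 13 = 552
QR = 552 / 565 * 100 = 97.7%

97.7%


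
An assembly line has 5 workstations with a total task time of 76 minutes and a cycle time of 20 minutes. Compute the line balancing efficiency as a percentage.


Formula: Efficiency = Sum of Task Times / (N_stations * CT) * 100
Total station capacity = 5 stations * 20 min = 100 min
Efficiency = 76 / 100 * 100 = 76.0%

76.0%


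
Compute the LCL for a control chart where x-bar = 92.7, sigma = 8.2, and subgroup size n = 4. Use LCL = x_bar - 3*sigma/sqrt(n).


LCL = 92.7 - 3 * 8.2 / sqrt(4)

80.4


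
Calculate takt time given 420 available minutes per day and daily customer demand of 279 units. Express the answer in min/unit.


Formula: Takt Time = Available Production Time / Customer Demand
Takt = 420 min/day / 279 units/day
Takt = 1.51 min/unit

1.51 min/unit


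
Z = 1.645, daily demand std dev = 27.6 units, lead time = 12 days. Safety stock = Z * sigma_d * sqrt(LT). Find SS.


Formula: SS = z * sigma_d * sqrt(LT)
sqrt(LT) = sqrt(12) = 3.4641
SS = 1.645 * 27.6 * 3.4641
SS = 157.3 units

157.3 units


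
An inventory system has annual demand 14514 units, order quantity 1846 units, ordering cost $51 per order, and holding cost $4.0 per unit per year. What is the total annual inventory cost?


TC = 14514/1846 * 51 + 1846/2 * 4.0

$4092.98


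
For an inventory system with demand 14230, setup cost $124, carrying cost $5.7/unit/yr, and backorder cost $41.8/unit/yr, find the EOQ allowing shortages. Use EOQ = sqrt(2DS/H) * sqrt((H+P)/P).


Formula: EOQ* = sqrt(2DS/H) * sqrt((H+P)/P)
Base EOQ = sqrt(2*14230*124/5.7) = 786.85 units
Correction = sqrt((5.7+41.8)/41.8) = 1.066
EOQ* = 786.85 * 1.066 = 838.8 units

838.8 units


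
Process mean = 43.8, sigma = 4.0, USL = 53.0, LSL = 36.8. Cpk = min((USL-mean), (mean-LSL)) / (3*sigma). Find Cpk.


Cpu = (53.0 - 43.8) / (3 * 4.0) = 0.77
Cpl = (43.8 - 36.8) / (3 * 4.0) = 0.58
Cpk = min(0.77, 0.58) = 0.58

0.58


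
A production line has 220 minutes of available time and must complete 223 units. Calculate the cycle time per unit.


Formula: CT = Available Time / Number of Units
CT = 220 min / 223 units
CT = 0.99 min/unit

0.99 min/unit


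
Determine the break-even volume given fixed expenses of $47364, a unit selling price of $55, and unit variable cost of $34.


Formula: BEQ = Fixed Costs / (Price - Variable Cost)
Contribution margin = $55 - $34 = $21/unit
BEQ = ceil($47364 / $21/unit) = ceil(2255.43) = 2256 units

2256 units


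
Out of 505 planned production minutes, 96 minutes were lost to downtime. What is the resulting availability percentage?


Formula: Availability = (Planned Time - Downtime) / Planned Time * 100
Uptime = 505 - 96 = 409 min
Availability = 409 / 505 * 100 = 81.0%

81.0%


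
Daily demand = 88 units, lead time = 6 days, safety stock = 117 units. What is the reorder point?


Formula: ROP = (Daily Demand * Lead Time) + Safety Stock
Demand during lead time = 88 * 6 = 528 units
ROP = 528 + 117 = 645 units

645 units


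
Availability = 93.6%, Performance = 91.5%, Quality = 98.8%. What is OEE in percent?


Formula: OEE = Availability * Performance * Quality / 10000
A * P = 93.6% * 91.5% / 100 = 85.64%
OEE = 85.64% * 98.8% / 100 = 84.6%

84.6%


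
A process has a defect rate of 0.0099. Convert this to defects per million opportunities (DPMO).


DPMO = defect_rate * 1000000 = 0.0099 * 1000000

9900


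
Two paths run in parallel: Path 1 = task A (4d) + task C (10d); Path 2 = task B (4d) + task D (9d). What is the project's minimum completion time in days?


Path 1 = 4 + 10 = 14 days
Path 2 = 4 + 9 = 13 days
Duration = max(14, 13) = 14 days

14 days


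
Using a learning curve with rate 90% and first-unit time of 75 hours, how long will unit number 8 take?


Formula: T_n = T_1 * (learning_rate)^(log2(n)) where learning_rate = rate/100
Doublings = log2(8) = 3
T_n = 75 * 0.9^3
T_n = 75 * 0.729 = 54.7 hours

54.7 hours


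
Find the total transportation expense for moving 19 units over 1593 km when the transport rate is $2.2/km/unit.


TC = dist * cost * units = 1593 * 2.2 * 19 = $66587.40

$66587.40


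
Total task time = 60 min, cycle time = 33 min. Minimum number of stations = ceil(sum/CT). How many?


Formula: N_min = ceil(Sum of Task Times / Cycle Time)
N_min = ceil(60 min / 33 min) = ceil(1.8182)
N_min = 2 stations

2


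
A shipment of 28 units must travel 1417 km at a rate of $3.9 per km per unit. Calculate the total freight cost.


TC = dist * cost * units = 1417 * 3.9 * 28 = $154736.40

$154736.40


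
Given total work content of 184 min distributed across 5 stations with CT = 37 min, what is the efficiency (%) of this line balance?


Formula: Efficiency = Sum of Task Times / (N_stations * CT) * 100
Total station capacity = 5 stations * 37 min = 185 min
Efficiency = 184 / 185 * 100 = 99.5%

99.5%


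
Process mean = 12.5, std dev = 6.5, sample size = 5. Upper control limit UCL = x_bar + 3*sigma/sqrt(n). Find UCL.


UCL = 12.5 + 3 * 6.5 / sqrt(5)

21.22


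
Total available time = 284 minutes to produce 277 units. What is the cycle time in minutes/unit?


Formula: CT = Available Time / Number of Units
CT = 284 min / 277 units
CT = 1.03 min/unit

1.03 min/unit


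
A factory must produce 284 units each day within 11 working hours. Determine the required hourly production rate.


Formula: Production Rate = Daily Demand / Available Hours
Rate = 284 units/day / 11 hours/day
Rate = 25.8 units/hour

25.8 units/hour


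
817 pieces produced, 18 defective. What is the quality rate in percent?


Formula: Quality Rate = Good Pieces / Total Pieces * 100
Good pieces = 817 - 18 = 799
QR = 799 / 817 * 100 = 97.8%

97.8%


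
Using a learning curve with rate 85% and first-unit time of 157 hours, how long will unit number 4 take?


Formula: T_n = T_1 * (learning_rate)^(log2(n)) where learning_rate = rate/100
Doublings = log2(4) = 2
T_n = 157 * 0.85^2
T_n = 157 * 0.7225 = 113.4 hours

113.4 hours


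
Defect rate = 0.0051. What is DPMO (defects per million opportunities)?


DPMO = defect_rate * 1000000 = 0.0051 * 1000000

5100


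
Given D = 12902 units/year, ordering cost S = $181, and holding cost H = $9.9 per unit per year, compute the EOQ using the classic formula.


Formula: EOQ = sqrt(2 * D * S / H)
Numerator: 2 * 12902 * 181 = 4670524
2DS/H = 4670524 / 9.9 = 471770.1
EOQ = sqrt(471770.1) = 686.9 units

686.9 units


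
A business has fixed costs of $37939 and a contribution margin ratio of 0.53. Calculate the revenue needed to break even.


Formula: BER = Fixed Costs / Contribution Margin Ratio
BER = $37939 / 0.53
BER = $71583.02 (to the nearest cent)

$71583.02


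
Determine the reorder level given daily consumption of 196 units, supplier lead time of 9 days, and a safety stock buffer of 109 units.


Formula: ROP = (Daily Demand * Lead Time) + Safety Stock
Demand during lead time = 196 * 9 = 1764 units
ROP = 1764 + 109 = 1873 units

1873 units


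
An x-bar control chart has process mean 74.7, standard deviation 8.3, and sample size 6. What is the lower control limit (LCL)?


LCL = 74.7 - 3 * 8.3 / sqrt(6)

64.53


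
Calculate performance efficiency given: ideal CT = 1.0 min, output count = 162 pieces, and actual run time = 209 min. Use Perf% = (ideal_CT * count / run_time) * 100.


Formula: Performance = (Ideal CT * Total Count) / Run Time * 100
Ideal output time = 1.0 * 162 = 162.0 min
Performance = 162.0 / 209 * 100 = 77.5%

77.5%


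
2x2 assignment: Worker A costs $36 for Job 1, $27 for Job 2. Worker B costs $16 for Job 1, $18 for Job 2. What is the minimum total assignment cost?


Option 1: A->1 + B->2 = $36 + $18 = $54
Option 2: A->2 + B->1 = $27 + $16 = $43
Min cost = min($54, $43) = $43

$43


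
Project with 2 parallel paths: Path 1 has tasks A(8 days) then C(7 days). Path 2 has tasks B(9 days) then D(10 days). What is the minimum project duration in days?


Path 1 = 8 + 7 = 15 days
Path 2 = 9 + 10 = 19 days
Duration = max(15, 19) = 19 days

19 days


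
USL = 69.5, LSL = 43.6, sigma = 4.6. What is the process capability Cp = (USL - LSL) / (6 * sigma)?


Cp = (69.5 - 43.6) / (6 * 4.6)

0.94


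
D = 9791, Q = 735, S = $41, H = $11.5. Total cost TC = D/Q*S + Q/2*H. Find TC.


TC = 9791/735 * 41 + 735/2 * 11.5

$4772.41


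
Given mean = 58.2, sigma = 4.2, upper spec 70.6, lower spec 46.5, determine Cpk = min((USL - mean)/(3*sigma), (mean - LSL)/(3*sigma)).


Cpu = (70.6 - 58.2) / (3 * 4.2) = 0.98
Cpl = (58.2 - 46.5) / (3 * 4.2) = 0.93
Cpk = min(0.98, 0.93) = 0.93

0.93


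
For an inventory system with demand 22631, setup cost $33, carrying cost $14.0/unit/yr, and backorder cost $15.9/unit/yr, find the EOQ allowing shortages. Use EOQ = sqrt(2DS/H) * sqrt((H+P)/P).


Formula: EOQ* = sqrt(2DS/H) * sqrt((H+P)/P)
Base EOQ = sqrt(2*22631*33/14.0) = 326.63 units
Correction = sqrt((14.0+15.9)/15.9) = 1.37131
EOQ* = 326.63 * 1.37131 = 447.9 units

447.9 units


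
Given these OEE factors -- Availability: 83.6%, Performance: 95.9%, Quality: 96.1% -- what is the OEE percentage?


Formula: OEE = Availability * Performance * Quality / 10000
A * P = 83.6% * 95.9% / 100 = 80.17%
OEE = 80.17% * 96.1% / 100 = 77.0%

77.0%


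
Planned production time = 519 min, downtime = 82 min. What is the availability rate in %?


Formula: Availability = (Planned Time - Downtime) / Planned Time * 100
Uptime = 519 - 82 = 437 min
Availability = 437 / 519 * 100 = 84.2%

84.2%


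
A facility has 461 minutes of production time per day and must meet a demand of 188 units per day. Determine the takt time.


Formula: Takt Time = Available Production Time / Customer Demand
Takt = 461 min/day / 188 units/day
Takt = 2.45 min/unit

2.45 min/unit


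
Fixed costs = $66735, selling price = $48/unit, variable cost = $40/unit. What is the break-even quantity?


Formula: BEQ = Fixed Costs / (Price - Variable Cost)
Contribution margin = $48 - $40 = $8/unit
BEQ = ceil($66735 / $8/unit) = ceil(8341.88) = 8342 units

8342 units


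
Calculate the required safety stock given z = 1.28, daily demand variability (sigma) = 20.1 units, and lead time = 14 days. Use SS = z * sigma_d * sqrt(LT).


Formula: SS = z * sigma_d * sqrt(LT)
sqrt(LT) = sqrt(14) = 3.7417
SS = 1.28 * 20.1 * 3.7417
SS = 96.3 units

96.3 units


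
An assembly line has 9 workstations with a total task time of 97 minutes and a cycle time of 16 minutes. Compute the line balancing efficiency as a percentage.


Formula: Efficiency = Sum of Task Times / (N_stations * CT) * 100
Total station capacity = 9 stations * 16 min = 144 min
Efficiency = 97 / 144 * 100 = 67.4%

67.4%


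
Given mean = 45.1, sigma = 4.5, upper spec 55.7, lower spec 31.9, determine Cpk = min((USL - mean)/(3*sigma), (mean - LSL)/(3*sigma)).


Cpu = (55.7 - 45.1) / (3 * 4.5) = 0.79
Cpl = (45.1 - 31.9) / (3 * 4.5) = 0.98
Cpk = min(0.79, 0.98) = 0.79

0.79


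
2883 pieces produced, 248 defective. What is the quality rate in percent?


Formula: Quality Rate = Good Pieces / Total Pieces * 100
Good pieces = 2883 - 248 = 2635
QR = 2635 / 2883 * 100 = 91.4%

91.4%


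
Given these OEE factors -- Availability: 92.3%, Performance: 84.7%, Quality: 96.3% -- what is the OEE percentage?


Formula: OEE = Availability * Performance * Quality / 10000
A * P = 92.3% * 84.7% / 100 = 78.18%
OEE = 78.18% * 96.3% / 100 = 75.3%

75.3%


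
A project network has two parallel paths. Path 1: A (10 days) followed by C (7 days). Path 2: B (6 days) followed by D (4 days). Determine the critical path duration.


Path 1 = 10 + 7 = 17 days
Path 2 = 6 + 4 = 10 days
Duration = max(17, 10) = 17 days

17 days


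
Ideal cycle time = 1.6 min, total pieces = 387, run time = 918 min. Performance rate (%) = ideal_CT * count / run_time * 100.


Formula: Performance = (Ideal CT * Total Count) / Run Time * 100
Ideal output time = 1.6 * 387 = 619.2 min
Performance = 619.2 / 918 * 100 = 67.5%

67.5%


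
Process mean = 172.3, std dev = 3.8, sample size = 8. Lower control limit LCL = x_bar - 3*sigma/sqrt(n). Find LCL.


LCL = 172.3 - 3 * 3.8 / sqrt(8)

168.27


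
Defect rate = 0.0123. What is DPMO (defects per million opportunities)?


DPMO = defect_rate * 1000000 = 0.0123 * 1000000

12300


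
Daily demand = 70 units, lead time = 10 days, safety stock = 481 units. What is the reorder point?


Formula: ROP = (Daily Demand * Lead Time) + Safety Stock
Demand during lead time = 70 * 10 = 700 units
ROP = 700 + 481 = 1181 units

1181 units


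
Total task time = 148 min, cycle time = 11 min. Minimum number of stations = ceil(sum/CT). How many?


Formula: N_min = ceil(Sum of Task Times / Cycle Time)
N_min = ceil(148 min / 11 min) = ceil(13.4545)
N_min = 14 stations

14


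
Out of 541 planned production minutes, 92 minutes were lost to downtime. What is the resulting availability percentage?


Formula: Availability = (Planned Time - Downtime) / Planned Time * 100
Uptime = 541 - 92 = 449 min
Availability = 449 / 541 * 100 = 83.0%

83.0%


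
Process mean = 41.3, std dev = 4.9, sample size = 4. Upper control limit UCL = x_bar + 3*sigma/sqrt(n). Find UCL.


UCL = 41.3 + 3 * 4.9 / sqrt(4)

48.65


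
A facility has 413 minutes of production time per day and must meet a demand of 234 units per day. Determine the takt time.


Formula: Takt Time = Available Production Time / Customer Demand
Takt = 413 min/day / 234 units/day
Takt = 1.76 min/unit

1.76 min/unit


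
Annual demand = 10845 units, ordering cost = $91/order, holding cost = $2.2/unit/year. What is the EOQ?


Formula: EOQ = sqrt(2 * D * S / H)
Numerator: 2 * 10845 * 91 = 1973790
2DS/H = 1973790 / 2.2 = 897177.3
EOQ = sqrt(897177.3) = 947.2 units

947.2 units


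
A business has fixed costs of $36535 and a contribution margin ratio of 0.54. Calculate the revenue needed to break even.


Formula: BER = Fixed Costs / Contribution Margin Ratio
BER = $36535 / 0.54
BER = $67657.41 (to the nearest cent)

$67657.41


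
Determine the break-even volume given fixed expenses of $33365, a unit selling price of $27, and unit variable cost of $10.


Formula: BEQ = Fixed Costs / (Price - Variable Cost)
Contribution margin = $27 - $10 = $17/unit
BEQ = ceil($33365 / $17/unit) = ceil(1962.65) = 1963 units

1963 units


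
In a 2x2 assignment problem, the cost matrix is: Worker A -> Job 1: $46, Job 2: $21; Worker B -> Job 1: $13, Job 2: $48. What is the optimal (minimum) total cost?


Option 1: A->1 + B->2 = $46 + $48 = $94
Option 2: A->2 + B->1 = $21 + $13 = $34
Min cost = min($94, $34) = $34

$34


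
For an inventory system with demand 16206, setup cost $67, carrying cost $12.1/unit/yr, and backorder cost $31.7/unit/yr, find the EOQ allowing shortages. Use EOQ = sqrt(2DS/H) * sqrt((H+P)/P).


Formula: EOQ* = sqrt(2DS/H) * sqrt((H+P)/P)
Base EOQ = sqrt(2*16206*67/12.1) = 423.64 units
Correction = sqrt((12.1+31.7)/31.7) = 1.17546
EOQ* = 423.64 * 1.17546 = 498.0 units

498.0 units


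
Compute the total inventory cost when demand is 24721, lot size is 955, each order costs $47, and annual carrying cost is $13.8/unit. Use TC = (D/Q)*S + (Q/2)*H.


TC = 24721/955 * 47 + 955/2 * 13.8

$7806.14


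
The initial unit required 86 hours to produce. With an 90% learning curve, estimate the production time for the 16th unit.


Formula: T_n = T_1 * (learning_rate)^(log2(n)) where learning_rate = rate/100
Doublings = log2(16) = 4
T_n = 86 * 0.9^4
T_n = 86 * 0.6561 = 56.4 hours

56.4 hours


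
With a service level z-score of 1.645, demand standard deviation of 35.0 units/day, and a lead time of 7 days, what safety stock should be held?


Formula: SS = z * sigma_d * sqrt(LT)
sqrt(LT) = sqrt(7) = 2.6458
SS = 1.645 * 35.0 * 2.6458
SS = 152.3 units

152.3 units


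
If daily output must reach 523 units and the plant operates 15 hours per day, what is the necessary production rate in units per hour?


Formula: Production Rate = Daily Demand / Available Hours
Rate = 523 units/day / 15 hours/day
Rate = 34.9 units/hour

34.9 units/hour


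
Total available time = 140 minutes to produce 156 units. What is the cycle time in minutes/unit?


Formula: CT = Available Time / Number of Units
CT = 140 min / 156 units
CT = 0.9 min/unit

0.9 min/unit


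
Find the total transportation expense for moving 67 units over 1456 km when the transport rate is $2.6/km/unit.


TC = dist * cost * units = 1456 * 2.6 * 67 = $253635.20

$253635.20


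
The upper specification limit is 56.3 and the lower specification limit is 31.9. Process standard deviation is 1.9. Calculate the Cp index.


Cp = (56.3 - 31.9) / (6 * 1.9)

2.14


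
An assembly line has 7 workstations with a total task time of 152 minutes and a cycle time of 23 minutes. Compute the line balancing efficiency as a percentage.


Formula: Efficiency = Sum of Task Times / (N_stations * CT) * 100
Total station capacity = 7 stations * 23 min = 161 min
Efficiency = 152 / 161 * 100 = 94.4%

94.4%


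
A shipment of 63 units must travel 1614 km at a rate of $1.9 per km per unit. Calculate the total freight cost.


TC = dist * cost * units = 1614 * 1.9 * 63 = $193195.80

$193195.80


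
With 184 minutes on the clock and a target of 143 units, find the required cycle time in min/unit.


Formula: CT = Available Time / Number of Units
CT = 184 min / 143 units
CT = 1.29 min/unit

1.29 min/unit


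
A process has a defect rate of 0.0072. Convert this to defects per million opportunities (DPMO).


DPMO = defect_rate * 1000000 = 0.0072 * 1000000

7200


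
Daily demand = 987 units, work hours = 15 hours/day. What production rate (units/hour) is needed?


Formula: Production Rate = Daily Demand / Available Hours
Rate = 987 units/day / 15 hours/day
Rate = 65.8 units/hour

65.8 units/hour


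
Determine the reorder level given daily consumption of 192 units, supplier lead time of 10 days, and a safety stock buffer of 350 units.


Formula: ROP = (Daily Demand * Lead Time) + Safety Stock
Demand during lead time = 192 * 10 = 1920 units
ROP = 1920 + 350 = 2270 units

2270 units


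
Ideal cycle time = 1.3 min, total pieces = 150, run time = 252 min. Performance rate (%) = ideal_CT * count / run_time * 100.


Formula: Performance = (Ideal CT * Total Count) / Run Time * 100
Ideal output time = 1.3 * 150 = 195.0 min
Performance = 195.0 / 252 * 100 = 77.4%

77.4%


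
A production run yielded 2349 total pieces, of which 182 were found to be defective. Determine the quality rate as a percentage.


Formula: Quality Rate = Good Pieces / Total Pieces * 100
Good pieces = 2349 - 182 = 2167
QR = 2167 / 2349 * 100 = 92.3%

92.3%


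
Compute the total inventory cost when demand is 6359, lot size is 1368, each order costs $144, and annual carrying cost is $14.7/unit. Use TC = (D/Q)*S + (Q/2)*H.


TC = 6359/1368 * 144 + 1368/2 * 14.7

$10724.17


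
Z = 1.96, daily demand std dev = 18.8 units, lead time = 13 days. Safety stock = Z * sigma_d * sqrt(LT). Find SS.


Formula: SS = z * sigma_d * sqrt(LT)
sqrt(LT) = sqrt(13) = 3.6056
SS = 1.96 * 18.8 * 3.6056
SS = 132.9 units

132.9 units


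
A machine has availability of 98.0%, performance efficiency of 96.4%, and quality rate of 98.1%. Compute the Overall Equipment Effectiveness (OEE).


Formula: OEE = Availability * Performance * Quality / 10000
A * P = 98.0% * 96.4% / 100 = 94.47%
OEE = 94.47% * 98.1% / 100 = 92.7%

92.7%


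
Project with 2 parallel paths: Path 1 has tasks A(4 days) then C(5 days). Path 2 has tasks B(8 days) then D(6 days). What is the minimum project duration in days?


Path 1 = 4 + 5 = 9 days
Path 2 = 8 + 6 = 14 days
Duration = max(9, 14) = 14 days

14 days


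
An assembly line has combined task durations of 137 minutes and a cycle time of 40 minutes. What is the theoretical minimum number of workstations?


Formula: N_min = ceil(Sum of Task Times / Cycle Time)
N_min = ceil(137 min / 40 min) = ceil(3.425)
N_min = 4 stations

4


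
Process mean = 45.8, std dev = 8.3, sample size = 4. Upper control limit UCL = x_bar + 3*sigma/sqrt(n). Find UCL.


UCL = 45.8 + 3 * 8.3 / sqrt(4)

58.25


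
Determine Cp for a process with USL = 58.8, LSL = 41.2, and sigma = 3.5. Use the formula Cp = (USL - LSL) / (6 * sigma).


Cp = (58.8 - 41.2) / (6 * 3.5)

0.84


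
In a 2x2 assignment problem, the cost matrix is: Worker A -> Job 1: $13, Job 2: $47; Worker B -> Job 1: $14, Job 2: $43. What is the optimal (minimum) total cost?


Option 1: A->1 + B->2 = $13 + $43 = $56
Option 2: A->2 + B->1 = $47 + $14 = $61
Min cost = min($56, $61) = $56

$56


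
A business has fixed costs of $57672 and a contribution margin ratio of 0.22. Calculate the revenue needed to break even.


Formula: BER = Fixed Costs / Contribution Margin Ratio
BER = $57672 / 0.22
BER = $262145.45 (to the nearest cent)

$262145.45


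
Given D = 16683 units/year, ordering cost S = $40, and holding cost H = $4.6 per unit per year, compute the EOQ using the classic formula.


Formula: EOQ = sqrt(2 * D * S / H)
Numerator: 2 * 16683 * 40 = 1334640
2DS/H = 1334640 / 4.6 = 290139.1
EOQ = sqrt(290139.1) = 538.6 units

538.6 units


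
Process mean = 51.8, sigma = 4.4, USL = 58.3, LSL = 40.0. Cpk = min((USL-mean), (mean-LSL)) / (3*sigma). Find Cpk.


Cpu = (58.3 - 51.8) / (3 * 4.4) = 0.49
Cpl = (51.8 - 40.0) / (3 * 4.4) = 0.89
Cpk = min(0.49, 0.89) = 0.49

0.49


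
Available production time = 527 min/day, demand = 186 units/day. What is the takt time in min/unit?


Formula: Takt Time = Available Production Time / Customer Demand
Takt = 527 min/day / 186 units/day
Takt = 2.83 min/unit

2.83 min/unit


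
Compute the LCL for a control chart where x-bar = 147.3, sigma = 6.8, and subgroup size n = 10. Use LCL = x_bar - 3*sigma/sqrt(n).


LCL = 147.3 - 3 * 6.8 / sqrt(10)

140.85


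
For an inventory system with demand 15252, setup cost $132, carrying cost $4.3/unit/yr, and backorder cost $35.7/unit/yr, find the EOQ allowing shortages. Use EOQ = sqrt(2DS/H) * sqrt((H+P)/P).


Formula: EOQ* = sqrt(2DS/H) * sqrt((H+P)/P)
Base EOQ = sqrt(2*15252*132/4.3) = 967.68 units
Correction = sqrt((4.3+35.7)/35.7) = 1.05851
EOQ* = 967.68 * 1.05851 = 1024.3 units

1024.3 units


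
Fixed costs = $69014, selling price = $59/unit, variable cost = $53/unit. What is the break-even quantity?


Formula: BEQ = Fixed Costs / (Price - Variable Cost)
Contribution margin = $59 - $53 = $6/unit
BEQ = ceil($69014 / $6/unit) = ceil(11502.33) = 11503 units

11503 units


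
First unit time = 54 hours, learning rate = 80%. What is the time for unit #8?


Formula: T_n = T_1 * (learning_rate)^(log2(n)) where learning_rate = rate/100
Doublings = log2(8) = 3
T_n = 54 * 0.8^3
T_n = 54 * 0.512 = 27.6 hours

27.6 hours


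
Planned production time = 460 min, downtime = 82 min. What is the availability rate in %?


Formula: Availability = (Planned Time - Downtime) / Planned Time * 100
Uptime = 460 - 82 = 378 min
Availability = 378 / 460 * 100 = 82.2%

82.2%


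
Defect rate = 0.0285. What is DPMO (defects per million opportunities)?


DPMO = defect_rate * 1000000 = 0.0285 * 1000000

28500


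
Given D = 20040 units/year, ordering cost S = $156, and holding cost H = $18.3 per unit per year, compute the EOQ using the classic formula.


Formula: EOQ = sqrt(2 * D * S / H)
Numerator: 2 * 20040 * 156 = 6252480
2DS/H = 6252480 / 18.3 = 341665.6
EOQ = sqrt(341665.6) = 584.5 units

584.5 units


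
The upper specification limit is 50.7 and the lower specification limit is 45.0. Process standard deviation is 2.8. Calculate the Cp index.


Cp = (50.7 - 45.0) / (6 * 2.8)

0.34


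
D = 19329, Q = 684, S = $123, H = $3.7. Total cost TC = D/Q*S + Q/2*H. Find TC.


TC = 19329/684 * 123 + 684/2 * 3.7

$4741.23


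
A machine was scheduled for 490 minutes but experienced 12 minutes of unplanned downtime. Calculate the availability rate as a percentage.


Formula: Availability = (Planned Time - Downtime) / Planned Time * 100
Uptime = 490 - 12 = 478 min
Availability = 478 / 490 * 100 = 97.6%

97.6%


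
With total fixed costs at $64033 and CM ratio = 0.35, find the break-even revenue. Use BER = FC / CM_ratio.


Formula: BER = Fixed Costs / Contribution Margin Ratio
BER = $64033 / 0.35
BER = $182951.43 (to the nearest cent)

$182951.43


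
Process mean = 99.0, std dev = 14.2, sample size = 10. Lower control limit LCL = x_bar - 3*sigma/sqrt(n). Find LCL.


LCL = 99.0 - 3 * 14.2 / sqrt(10)

85.53


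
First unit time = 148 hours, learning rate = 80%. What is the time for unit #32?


Formula: T_n = T_1 * (learning_rate)^(log2(n)) where learning_rate = rate/100
Doublings = log2(32) = 5
T_n = 148 * 0.8^5
T_n = 148 * 0.3277 = 48.5 hours

48.5 hours


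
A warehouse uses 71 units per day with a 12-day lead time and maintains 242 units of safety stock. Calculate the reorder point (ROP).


Formula: ROP = (Daily Demand * Lead Time) + Safety Stock
Demand during lead time = 71 * 12 = 852 units
ROP = 852 + 242 = 1094 units

1094 units


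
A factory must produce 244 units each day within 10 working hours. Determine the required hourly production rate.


Formula: Production Rate = Daily Demand / Available Hours
Rate = 244 units/day / 10 hours/day
Rate = 24.4 units/hour

24.4 units/hour


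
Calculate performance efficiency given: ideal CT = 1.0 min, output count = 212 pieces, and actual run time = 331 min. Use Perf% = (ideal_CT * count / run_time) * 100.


Formula: Performance = (Ideal CT * Total Count) / Run Time * 100
Ideal output time = 1.0 * 212 = 212.0 min
Performance = 212.0 / 331 * 100 = 64.0%

64.0%


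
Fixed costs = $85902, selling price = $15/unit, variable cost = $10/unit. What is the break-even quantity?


Formula: BEQ = Fixed Costs / (Price - Variable Cost)
Contribution margin = $15 - $10 = $5/unit
BEQ = ceil($85902 / $5/unit) = ceil(17180.4) = 17181 units

17181 units


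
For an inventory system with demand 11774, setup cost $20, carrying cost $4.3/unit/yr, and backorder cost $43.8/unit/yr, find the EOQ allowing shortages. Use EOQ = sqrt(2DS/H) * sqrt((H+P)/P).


Formula: EOQ* = sqrt(2DS/H) * sqrt((H+P)/P)
Base EOQ = sqrt(2*11774*20/4.3) = 330.95 units
Correction = sqrt((4.3+43.8)/43.8) = 1.04794
EOQ* = 330.95 * 1.04794 = 346.8 units

346.8 units


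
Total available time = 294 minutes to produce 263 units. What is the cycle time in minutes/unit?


Formula: CT = Available Time / Number of Units
CT = 294 min / 263 units
CT = 1.12 min/unit

1.12 min/unit


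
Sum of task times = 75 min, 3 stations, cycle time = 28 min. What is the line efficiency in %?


Formula: Efficiency = Sum of Task Times / (N_stations * CT) * 100
Total station capacity = 3 stations * 28 min = 84 min
Efficiency = 75 / 84 * 100 = 89.3%

89.3%


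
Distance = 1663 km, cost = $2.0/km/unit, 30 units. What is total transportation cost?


TC = dist * cost * units = 1663 * 2.0 * 30 = $99780.00

$99780.00


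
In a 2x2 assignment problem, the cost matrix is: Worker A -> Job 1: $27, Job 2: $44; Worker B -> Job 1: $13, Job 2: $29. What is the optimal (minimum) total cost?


Option 1: A->1 + B->2 = $27 + $29 = $56
Option 2: A->2 + B->1 = $44 + $13 = $57
Min cost = min($56, $57) = $56

$56


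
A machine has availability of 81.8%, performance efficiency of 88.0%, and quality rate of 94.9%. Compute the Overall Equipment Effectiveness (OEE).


Formula: OEE = Availability * Performance * Quality / 10000
A * P = 81.8% * 88.0% / 100 = 71.98%
OEE = 71.98% * 94.9% / 100 = 68.3%

68.3%


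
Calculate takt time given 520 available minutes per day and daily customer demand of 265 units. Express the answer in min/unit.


Formula: Takt Time = Available Production Time / Customer Demand
Takt = 520 min/day / 265 units/day
Takt = 1.96 min/unit

1.96 min/unit


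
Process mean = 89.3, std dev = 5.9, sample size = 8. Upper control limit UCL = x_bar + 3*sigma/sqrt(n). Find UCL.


UCL = 89.3 + 3 * 5.9 / sqrt(8)

95.56


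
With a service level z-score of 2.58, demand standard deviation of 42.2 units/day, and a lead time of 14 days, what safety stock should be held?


Formula: SS = z * sigma_d * sqrt(LT)
sqrt(LT) = sqrt(14) = 3.7417
SS = 2.58 * 42.2 * 3.7417
SS = 407.4 units

407.4 units


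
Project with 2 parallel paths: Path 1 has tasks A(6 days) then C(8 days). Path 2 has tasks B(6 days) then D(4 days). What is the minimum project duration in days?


Path 1 = 6 + 8 = 14 days
Path 2 = 6 + 4 = 10 days
Duration = max(14, 10) = 14 days

14 days


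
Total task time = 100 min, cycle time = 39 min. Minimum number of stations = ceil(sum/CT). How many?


Formula: N_min = ceil(Sum of Task Times / Cycle Time)
N_min = ceil(100 min / 39 min) = ceil(2.5641)
N_min = 3 stations

3


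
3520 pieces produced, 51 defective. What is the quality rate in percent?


Formula: Quality Rate = Good Pieces / Total Pieces * 100
Good pieces = 3520 - 51 = 3469
QR = 3469 / 3520 * 100 = 98.6%

98.6%


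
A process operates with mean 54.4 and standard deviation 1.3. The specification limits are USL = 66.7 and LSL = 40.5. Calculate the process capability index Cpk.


Cpu = (66.7 - 54.4) / (3 * 1.3) = 3.15
Cpl = (54.4 - 40.5) / (3 * 1.3) = 3.56
Cpk = min(3.15, 3.56) = 3.15

3.15


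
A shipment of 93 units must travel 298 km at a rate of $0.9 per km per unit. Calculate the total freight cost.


TC = dist * cost * units = 298 * 0.9 * 93 = $24942.60

$24942.60


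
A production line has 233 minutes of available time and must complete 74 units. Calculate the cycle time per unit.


Formula: CT = Available Time / Number of Units
CT = 233 min / 74 units
CT = 3.15 min/unit

3.15 min/unit


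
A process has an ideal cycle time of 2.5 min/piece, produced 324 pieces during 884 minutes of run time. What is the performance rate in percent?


Formula: Performance = (Ideal CT * Total Count) / Run Time * 100
Ideal output time = 2.5 * 324 = 810.0 min
Performance = 810.0 / 884 * 100 = 91.6%

91.6%


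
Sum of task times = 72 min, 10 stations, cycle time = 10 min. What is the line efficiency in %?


Formula: Efficiency = Sum of Task Times / (N_stations * CT) * 100
Total station capacity = 10 stations * 10 min = 100 min
Efficiency = 72 / 100 * 100 = 72.0%

72.0%


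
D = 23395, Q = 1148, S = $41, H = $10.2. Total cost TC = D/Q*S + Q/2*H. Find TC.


TC = 23395/1148 * 41 + 1148/2 * 10.2

$6690.34


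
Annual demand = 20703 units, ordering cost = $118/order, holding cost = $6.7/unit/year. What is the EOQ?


Formula: EOQ = sqrt(2 * D * S / H)
Numerator: 2 * 20703 * 118 = 4885908
2DS/H = 4885908 / 6.7 = 729240.0
EOQ = sqrt(729240.0) = 854.0 units

854.0 units


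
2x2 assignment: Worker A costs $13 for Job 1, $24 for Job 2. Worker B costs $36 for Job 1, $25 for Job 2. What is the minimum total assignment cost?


Option 1: A->1 + B->2 = $13 + $25 = $38
Option 2: A->2 + B->1 = $24 + $36 = $60
Min cost = min($38, $60) = $38

$38


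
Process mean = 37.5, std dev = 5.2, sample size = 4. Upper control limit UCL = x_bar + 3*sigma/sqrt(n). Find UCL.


UCL = 37.5 + 3 * 5.2 / sqrt(4)

45.3
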